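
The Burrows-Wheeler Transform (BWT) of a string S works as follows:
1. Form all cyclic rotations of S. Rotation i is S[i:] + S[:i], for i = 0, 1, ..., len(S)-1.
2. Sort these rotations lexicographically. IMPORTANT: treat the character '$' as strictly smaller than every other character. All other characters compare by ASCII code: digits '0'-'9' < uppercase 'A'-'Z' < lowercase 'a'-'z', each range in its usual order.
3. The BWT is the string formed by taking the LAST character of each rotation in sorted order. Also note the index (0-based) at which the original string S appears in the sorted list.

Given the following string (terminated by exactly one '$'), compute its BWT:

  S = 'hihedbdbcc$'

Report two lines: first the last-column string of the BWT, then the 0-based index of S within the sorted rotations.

All 11 rotations (rotation i = S[i:]+S[:i]):
  rot[0] = hihedbdbcc$
  rot[1] = ihedbdbcc$h
  rot[2] = hedbdbcc$hi
  rot[3] = edbdbcc$hih
  rot[4] = dbdbcc$hihe
  rot[5] = bdbcc$hihed
  rot[6] = dbcc$hihedb
  rot[7] = bcc$hihedbd
  rot[8] = cc$hihedbdb
  rot[9] = c$hihedbdbc
  rot[10] = $hihedbdbcc
Sorted (with $ < everything):
  sorted[0] = $hihedbdbcc  (last char: 'c')
  sorted[1] = bcc$hihedbd  (last char: 'd')
  sorted[2] = bdbcc$hihed  (last char: 'd')
  sorted[3] = c$hihedbdbc  (last char: 'c')
  sorted[4] = cc$hihedbdb  (last char: 'b')
  sorted[5] = dbcc$hihedb  (last char: 'b')
  sorted[6] = dbdbcc$hihe  (last char: 'e')
  sorted[7] = edbdbcc$hih  (last char: 'h')
  sorted[8] = hedbdbcc$hi  (last char: 'i')
  sorted[9] = hihedbdbcc$  (last char: '$')
  sorted[10] = ihedbdbcc$h  (last char: 'h')
Last column: cddcbbehi$h
Original string S is at sorted index 9

Answer: cddcbbehi$h
9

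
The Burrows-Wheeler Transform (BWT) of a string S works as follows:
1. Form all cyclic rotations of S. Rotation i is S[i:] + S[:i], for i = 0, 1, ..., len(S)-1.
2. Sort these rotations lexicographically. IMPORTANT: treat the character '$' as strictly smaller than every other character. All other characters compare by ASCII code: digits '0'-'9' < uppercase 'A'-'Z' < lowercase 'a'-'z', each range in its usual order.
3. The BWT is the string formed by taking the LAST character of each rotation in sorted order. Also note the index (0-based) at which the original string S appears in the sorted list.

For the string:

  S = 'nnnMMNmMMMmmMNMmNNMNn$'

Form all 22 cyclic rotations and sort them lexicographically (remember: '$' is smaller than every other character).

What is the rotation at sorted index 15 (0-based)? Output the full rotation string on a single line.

All 22 rotations (rotation i = S[i:]+S[:i]):
  rot[0] = nnnMMNmMMMmmMNMmNNMNn$
  rot[1] = nnMMNmMMMmmMNMmNNMNn$n
  rot[2] = nMMNmMMMmmMNMmNNMNn$nn
  rot[3] = MMNmMMMmmMNMmNNMNn$nnn
  rot[4] = MNmMMMmmMNMmNNMNn$nnnM
  rot[5] = NmMMMmmMNMmNNMNn$nnnMM
  rot[6] = mMMMmmMNMmNNMNn$nnnMMN
  rot[7] = MMMmmMNMmNNMNn$nnnMMNm
  rot[8] = MMmmMNMmNNMNn$nnnMMNmM
  rot[9] = MmmMNMmNNMNn$nnnMMNmMM
  rot[10] = mmMNMmNNMNn$nnnMMNmMMM
  rot[11] = mMNMmNNMNn$nnnMMNmMMMm
  rot[12] = MNMmNNMNn$nnnMMNmMMMmm
  rot[13] = NMmNNMNn$nnnMMNmMMMmmM
  rot[14] = MmNNMNn$nnnMMNmMMMmmMN
  rot[15] = mNNMNn$nnnMMNmMMMmmMNM
  rot[16] = NNMNn$nnnMMNmMMMmmMNMm
  rot[17] = NMNn$nnnMMNmMMMmmMNMmN
  rot[18] = MNn$nnnMMNmMMMmmMNMmNN
  rot[19] = Nn$nnnMMNmMMMmmMNMmNNM
  rot[20] = n$nnnMMNmMMMmmMNMmNNMN
  rot[21] = $nnnMMNmMMMmmMNMmNNMNn
Sorted (with $ < everything):
  sorted[0] = $nnnMMNmMMMmmMNMmNNMNn
  sorted[1] = MMMmmMNMmNNMNn$nnnMMNm
  sorted[2] = MMNmMMMmmMNMmNNMNn$nnn
  sorted[3] = MMmmMNMmNNMNn$nnnMMNmM
  sorted[4] = MNMmNNMNn$nnnMMNmMMMmm
  sorted[5] = MNmMMMmmMNMmNNMNn$nnnM
  sorted[6] = MNn$nnnMMNmMMMmmMNMmNN
  sorted[7] = MmNNMNn$nnnMMNmMMMmmMN
  sorted[8] = MmmMNMmNNMNn$nnnMMNmMM
  sorted[9] = NMNn$nnnMMNmMMMmmMNMmN
  sorted[10] = NMmNNMNn$nnnMMNmMMMmmM
  sorted[11] = NNMNn$nnnMMNmMMMmmMNMm
  sorted[12] = NmMMMmmMNMmNNMNn$nnnMM
  sorted[13] = Nn$nnnMMNmMMMmmMNMmNNM
  sorted[14] = mMMMmmMNMmNNMNn$nnnMMN
  sorted[15] = mMNMmNNMNn$nnnMMNmMMMm
  sorted[16] = mNNMNn$nnnMMNmMMMmmMNM
  sorted[17] = mmMNMmNNMNn$nnnMMNmMMM
  sorted[18] = n$nnnMMNmMMMmmMNMmNNMN
  sorted[19] = nMMNmMMMmmMNMmNNMNn$nn
  sorted[20] = nnMMNmMMMmmMNMmNNMNn$n
  sorted[21] = nnnMMNmMMMmmMNMmNNMNn$
sorted[15] = mMNMmNNMNn$nnnMMNmMMMm

Answer: mMNMmNNMNn$nnnMMNmMMMm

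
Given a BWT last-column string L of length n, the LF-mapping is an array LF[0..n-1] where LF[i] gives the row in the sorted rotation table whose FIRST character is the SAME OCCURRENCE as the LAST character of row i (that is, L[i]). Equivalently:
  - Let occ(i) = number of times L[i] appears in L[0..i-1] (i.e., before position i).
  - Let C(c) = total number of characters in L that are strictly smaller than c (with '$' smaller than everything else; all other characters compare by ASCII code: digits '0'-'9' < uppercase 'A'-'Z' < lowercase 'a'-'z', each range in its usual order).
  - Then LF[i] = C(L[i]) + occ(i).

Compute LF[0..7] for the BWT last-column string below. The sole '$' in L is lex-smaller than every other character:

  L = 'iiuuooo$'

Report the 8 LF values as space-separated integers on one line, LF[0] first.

Answer: 1 2 6 7 3 4 5 0

Derivation:
Char counts: '$':1, 'i':2, 'o':3, 'u':2
C (first-col start): C('$')=0, C('i')=1, C('o')=3, C('u')=6
L[0]='i': occ=0, LF[0]=C('i')+0=1+0=1
L[1]='i': occ=1, LF[1]=C('i')+1=1+1=2
L[2]='u': occ=0, LF[2]=C('u')+0=6+0=6
L[3]='u': occ=1, LF[3]=C('u')+1=6+1=7
L[4]='o': occ=0, LF[4]=C('o')+0=3+0=3
L[5]='o': occ=1, LF[5]=C('o')+1=3+1=4
L[6]='o': occ=2, LF[6]=C('o')+2=3+2=5
L[7]='$': occ=0, LF[7]=C('$')+0=0+0=0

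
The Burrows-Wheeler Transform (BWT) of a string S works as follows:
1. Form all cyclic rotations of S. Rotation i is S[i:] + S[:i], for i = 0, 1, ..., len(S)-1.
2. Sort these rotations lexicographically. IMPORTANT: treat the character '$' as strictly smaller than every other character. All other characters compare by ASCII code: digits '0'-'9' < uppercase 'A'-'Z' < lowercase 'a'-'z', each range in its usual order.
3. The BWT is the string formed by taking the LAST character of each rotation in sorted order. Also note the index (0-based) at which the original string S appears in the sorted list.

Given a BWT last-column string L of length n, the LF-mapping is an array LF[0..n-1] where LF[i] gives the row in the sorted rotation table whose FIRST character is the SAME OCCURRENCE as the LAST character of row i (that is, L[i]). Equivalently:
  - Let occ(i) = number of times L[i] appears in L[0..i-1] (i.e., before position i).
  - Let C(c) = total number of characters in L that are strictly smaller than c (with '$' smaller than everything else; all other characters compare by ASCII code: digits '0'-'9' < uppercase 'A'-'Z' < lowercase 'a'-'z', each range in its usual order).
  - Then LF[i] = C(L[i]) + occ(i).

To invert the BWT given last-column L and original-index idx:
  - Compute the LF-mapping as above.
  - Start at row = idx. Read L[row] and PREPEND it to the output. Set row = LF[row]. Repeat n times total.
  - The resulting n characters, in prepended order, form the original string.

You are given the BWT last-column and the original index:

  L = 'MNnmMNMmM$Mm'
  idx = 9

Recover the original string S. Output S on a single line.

LF mapping: 1 6 11 8 2 7 3 9 4 0 5 10
Walk LF starting at row 9, prepending L[row]:
  step 1: row=9, L[9]='$', prepend. Next row=LF[9]=0
  step 2: row=0, L[0]='M', prepend. Next row=LF[0]=1
  step 3: row=1, L[1]='N', prepend. Next row=LF[1]=6
  step 4: row=6, L[6]='M', prepend. Next row=LF[6]=3
  step 5: row=3, L[3]='m', prepend. Next row=LF[3]=8
  step 6: row=8, L[8]='M', prepend. Next row=LF[8]=4
  step 7: row=4, L[4]='M', prepend. Next row=LF[4]=2
  step 8: row=2, L[2]='n', prepend. Next row=LF[2]=11
  step 9: row=11, L[11]='m', prepend. Next row=LF[11]=10
  step 10: row=10, L[10]='M', prepend. Next row=LF[10]=5
  step 11: row=5, L[5]='N', prepend. Next row=LF[5]=7
  step 12: row=7, L[7]='m', prepend. Next row=LF[7]=9
Reversed output: mNMmnMMmMNM$

Answer: mNMmnMMmMNM$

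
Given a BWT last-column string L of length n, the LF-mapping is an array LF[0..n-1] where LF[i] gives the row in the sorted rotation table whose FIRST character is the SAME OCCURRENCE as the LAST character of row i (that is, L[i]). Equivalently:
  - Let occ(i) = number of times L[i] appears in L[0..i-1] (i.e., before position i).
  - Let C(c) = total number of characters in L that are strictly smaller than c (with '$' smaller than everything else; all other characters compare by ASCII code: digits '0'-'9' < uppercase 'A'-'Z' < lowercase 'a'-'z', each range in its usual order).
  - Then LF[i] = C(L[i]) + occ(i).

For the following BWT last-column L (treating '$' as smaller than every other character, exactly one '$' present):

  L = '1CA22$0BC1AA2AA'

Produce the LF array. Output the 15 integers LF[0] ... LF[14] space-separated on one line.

Char counts: '$':1, '0':1, '1':2, '2':3, 'A':5, 'B':1, 'C':2
C (first-col start): C('$')=0, C('0')=1, C('1')=2, C('2')=4, C('A')=7, C('B')=12, C('C')=13
L[0]='1': occ=0, LF[0]=C('1')+0=2+0=2
L[1]='C': occ=0, LF[1]=C('C')+0=13+0=13
L[2]='A': occ=0, LF[2]=C('A')+0=7+0=7
L[3]='2': occ=0, LF[3]=C('2')+0=4+0=4
L[4]='2': occ=1, LF[4]=C('2')+1=4+1=5
L[5]='$': occ=0, LF[5]=C('$')+0=0+0=0
L[6]='0': occ=0, LF[6]=C('0')+0=1+0=1
L[7]='B': occ=0, LF[7]=C('B')+0=12+0=12
L[8]='C': occ=1, LF[8]=C('C')+1=13+1=14
L[9]='1': occ=1, LF[9]=C('1')+1=2+1=3
L[10]='A': occ=1, LF[10]=C('A')+1=7+1=8
L[11]='A': occ=2, LF[11]=C('A')+2=7+2=9
L[12]='2': occ=2, LF[12]=C('2')+2=4+2=6
L[13]='A': occ=3, LF[13]=C('A')+3=7+3=10
L[14]='A': occ=4, LF[14]=C('A')+4=7+4=11

Answer: 2 13 7 4 5 0 1 12 14 3 8 9 6 10 11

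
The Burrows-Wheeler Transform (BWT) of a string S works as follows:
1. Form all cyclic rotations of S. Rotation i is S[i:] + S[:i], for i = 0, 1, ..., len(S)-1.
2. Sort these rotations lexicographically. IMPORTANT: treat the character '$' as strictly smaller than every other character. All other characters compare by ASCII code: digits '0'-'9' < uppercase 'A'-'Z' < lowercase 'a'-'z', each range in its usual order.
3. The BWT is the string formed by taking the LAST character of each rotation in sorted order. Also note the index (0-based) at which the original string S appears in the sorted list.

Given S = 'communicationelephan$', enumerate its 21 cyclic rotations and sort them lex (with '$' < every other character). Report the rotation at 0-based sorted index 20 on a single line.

All 21 rotations (rotation i = S[i:]+S[:i]):
  rot[0] = communicationelephan$
  rot[1] = ommunicationelephan$c
  rot[2] = mmunicationelephan$co
  rot[3] = municationelephan$com
  rot[4] = unicationelephan$comm
  rot[5] = nicationelephan$commu
  rot[6] = icationelephan$commun
  rot[7] = cationelephan$communi
  rot[8] = ationelephan$communic
  rot[9] = tionelephan$communica
  rot[10] = ionelephan$communicat
  rot[11] = onelephan$communicati
  rot[12] = nelephan$communicatio
  rot[13] = elephan$communication
  rot[14] = lephan$communicatione
  rot[15] = ephan$communicationel
  rot[16] = phan$communicationele
  rot[17] = han$communicationelep
  rot[18] = an$communicationeleph
  rot[19] = n$communicationelepha
  rot[20] = $communicationelephan
Sorted (with $ < everything):
  sorted[0] = $communicationelephan
  sorted[1] = an$communicationeleph
  sorted[2] = ationelephan$communic
  sorted[3] = cationelephan$communi
  sorted[4] = communicationelephan$
  sorted[5] = elephan$communication
  sorted[6] = ephan$communicationel
  sorted[7] = han$communicationelep
  sorted[8] = icationelephan$commun
  sorted[9] = ionelephan$communicat
  sorted[10] = lephan$communicatione
  sorted[11] = mmunicationelephan$co
  sorted[12] = municationelephan$com
  sorted[13] = n$communicationelepha
  sorted[14] = nelephan$communicatio
  sorted[15] = nicationelephan$commu
  sorted[16] = ommunicationelephan$c
  sorted[17] = onelephan$communicati
  sorted[18] = phan$communicationele
  sorted[19] = tionelephan$communica
  sorted[20] = unicationelephan$comm
sorted[20] = unicationelephan$comm

Answer: unicationelephan$comm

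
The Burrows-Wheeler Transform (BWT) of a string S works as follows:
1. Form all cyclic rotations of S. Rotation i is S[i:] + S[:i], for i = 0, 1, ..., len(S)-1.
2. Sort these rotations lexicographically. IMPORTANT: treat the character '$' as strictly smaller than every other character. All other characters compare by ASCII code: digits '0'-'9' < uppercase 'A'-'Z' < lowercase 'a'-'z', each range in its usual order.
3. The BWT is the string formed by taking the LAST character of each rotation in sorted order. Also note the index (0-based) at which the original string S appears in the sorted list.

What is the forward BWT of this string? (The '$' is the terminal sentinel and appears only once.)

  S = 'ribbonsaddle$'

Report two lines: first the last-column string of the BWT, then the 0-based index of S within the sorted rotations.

Answer: esibadlrdob$n
11

Derivation:
All 13 rotations (rotation i = S[i:]+S[:i]):
  rot[0] = ribbonsaddle$
  rot[1] = ibbonsaddle$r
  rot[2] = bbonsaddle$ri
  rot[3] = bonsaddle$rib
  rot[4] = onsaddle$ribb
  rot[5] = nsaddle$ribbo
  rot[6] = saddle$ribbon
  rot[7] = addle$ribbons
  rot[8] = ddle$ribbonsa
  rot[9] = dle$ribbonsad
  rot[10] = le$ribbonsadd
  rot[11] = e$ribbonsaddl
  rot[12] = $ribbonsaddle
Sorted (with $ < everything):
  sorted[0] = $ribbonsaddle  (last char: 'e')
  sorted[1] = addle$ribbons  (last char: 's')
  sorted[2] = bbonsaddle$ri  (last char: 'i')
  sorted[3] = bonsaddle$rib  (last char: 'b')
  sorted[4] = ddle$ribbonsa  (last char: 'a')
  sorted[5] = dle$ribbonsad  (last char: 'd')
  sorted[6] = e$ribbonsaddl  (last char: 'l')
  sorted[7] = ibbonsaddle$r  (last char: 'r')
  sorted[8] = le$ribbonsadd  (last char: 'd')
  sorted[9] = nsaddle$ribbo  (last char: 'o')
  sorted[10] = onsaddle$ribb  (last char: 'b')
  sorted[11] = ribbonsaddle$  (last char: '$')
  sorted[12] = saddle$ribbon  (last char: 'n')
Last column: esibadlrdob$n
Original string S is at sorted index 11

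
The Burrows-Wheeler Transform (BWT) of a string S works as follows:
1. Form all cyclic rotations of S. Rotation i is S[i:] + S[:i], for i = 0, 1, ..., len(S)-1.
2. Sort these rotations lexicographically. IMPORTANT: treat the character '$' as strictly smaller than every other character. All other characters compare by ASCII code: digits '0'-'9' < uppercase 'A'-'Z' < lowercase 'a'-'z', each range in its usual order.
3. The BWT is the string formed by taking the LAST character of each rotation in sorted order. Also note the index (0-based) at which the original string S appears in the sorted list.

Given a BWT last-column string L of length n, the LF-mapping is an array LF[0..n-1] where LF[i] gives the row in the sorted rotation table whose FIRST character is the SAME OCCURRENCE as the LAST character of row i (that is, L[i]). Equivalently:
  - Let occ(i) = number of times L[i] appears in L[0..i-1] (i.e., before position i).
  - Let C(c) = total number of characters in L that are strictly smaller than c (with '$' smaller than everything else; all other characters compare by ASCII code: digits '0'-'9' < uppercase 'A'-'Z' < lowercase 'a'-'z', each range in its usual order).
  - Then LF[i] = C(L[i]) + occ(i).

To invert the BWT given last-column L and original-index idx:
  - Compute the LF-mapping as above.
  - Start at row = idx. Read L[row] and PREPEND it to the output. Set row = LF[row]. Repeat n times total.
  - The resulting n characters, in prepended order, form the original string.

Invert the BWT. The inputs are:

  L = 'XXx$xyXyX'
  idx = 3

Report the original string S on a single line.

LF mapping: 1 2 5 0 6 7 3 8 4
Walk LF starting at row 3, prepending L[row]:
  step 1: row=3, L[3]='$', prepend. Next row=LF[3]=0
  step 2: row=0, L[0]='X', prepend. Next row=LF[0]=1
  step 3: row=1, L[1]='X', prepend. Next row=LF[1]=2
  step 4: row=2, L[2]='x', prepend. Next row=LF[2]=5
  step 5: row=5, L[5]='y', prepend. Next row=LF[5]=7
  step 6: row=7, L[7]='y', prepend. Next row=LF[7]=8
  step 7: row=8, L[8]='X', prepend. Next row=LF[8]=4
  step 8: row=4, L[4]='x', prepend. Next row=LF[4]=6
  step 9: row=6, L[6]='X', prepend. Next row=LF[6]=3
Reversed output: XxXyyxXX$

Answer: XxXyyxXX$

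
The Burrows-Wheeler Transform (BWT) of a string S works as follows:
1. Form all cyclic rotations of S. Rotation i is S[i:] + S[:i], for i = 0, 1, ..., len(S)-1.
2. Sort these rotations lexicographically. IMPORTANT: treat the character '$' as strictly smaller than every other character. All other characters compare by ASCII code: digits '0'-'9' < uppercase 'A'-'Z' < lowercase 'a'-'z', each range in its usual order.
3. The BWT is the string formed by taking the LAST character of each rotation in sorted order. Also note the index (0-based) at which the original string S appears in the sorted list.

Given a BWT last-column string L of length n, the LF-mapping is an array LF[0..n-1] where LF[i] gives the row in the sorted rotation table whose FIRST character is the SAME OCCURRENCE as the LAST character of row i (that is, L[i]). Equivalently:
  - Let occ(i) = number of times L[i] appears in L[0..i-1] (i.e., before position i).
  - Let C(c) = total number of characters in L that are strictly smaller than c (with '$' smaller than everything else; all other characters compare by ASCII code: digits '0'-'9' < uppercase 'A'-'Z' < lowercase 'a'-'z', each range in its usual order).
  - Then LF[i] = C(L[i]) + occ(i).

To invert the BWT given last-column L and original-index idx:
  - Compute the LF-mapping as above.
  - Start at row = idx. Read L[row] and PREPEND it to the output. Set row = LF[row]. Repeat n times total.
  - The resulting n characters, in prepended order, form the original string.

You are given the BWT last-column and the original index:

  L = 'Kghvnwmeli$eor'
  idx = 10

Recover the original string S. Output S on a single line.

Answer: overwhelmingK$

Derivation:
LF mapping: 1 4 5 12 9 13 8 2 7 6 0 3 10 11
Walk LF starting at row 10, prepending L[row]:
  step 1: row=10, L[10]='$', prepend. Next row=LF[10]=0
  step 2: row=0, L[0]='K', prepend. Next row=LF[0]=1
  step 3: row=1, L[1]='g', prepend. Next row=LF[1]=4
  step 4: row=4, L[4]='n', prepend. Next row=LF[4]=9
  step 5: row=9, L[9]='i', prepend. Next row=LF[9]=6
  step 6: row=6, L[6]='m', prepend. Next row=LF[6]=8
  step 7: row=8, L[8]='l', prepend. Next row=LF[8]=7
  step 8: row=7, L[7]='e', prepend. Next row=LF[7]=2
  step 9: row=2, L[2]='h', prepend. Next row=LF[2]=5
  step 10: row=5, L[5]='w', prepend. Next row=LF[5]=13
  step 11: row=13, L[13]='r', prepend. Next row=LF[13]=11
  step 12: row=11, L[11]='e', prepend. Next row=LF[11]=3
  step 13: row=3, L[3]='v', prepend. Next row=LF[3]=12
  step 14: row=12, L[12]='o', prepend. Next row=LF[12]=10
Reversed output: overwhelmingK$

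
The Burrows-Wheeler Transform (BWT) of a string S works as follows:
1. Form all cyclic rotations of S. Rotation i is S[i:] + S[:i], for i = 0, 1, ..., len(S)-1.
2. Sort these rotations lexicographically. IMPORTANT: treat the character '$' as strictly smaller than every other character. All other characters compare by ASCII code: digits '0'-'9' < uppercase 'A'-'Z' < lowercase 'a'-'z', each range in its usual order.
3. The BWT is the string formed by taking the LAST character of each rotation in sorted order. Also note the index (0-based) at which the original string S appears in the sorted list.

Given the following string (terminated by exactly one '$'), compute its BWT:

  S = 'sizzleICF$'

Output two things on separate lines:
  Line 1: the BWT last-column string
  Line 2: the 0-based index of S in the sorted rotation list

Answer: FICelsz$zi
7

Derivation:
All 10 rotations (rotation i = S[i:]+S[:i]):
  rot[0] = sizzleICF$
  rot[1] = izzleICF$s
  rot[2] = zzleICF$si
  rot[3] = zleICF$siz
  rot[4] = leICF$sizz
  rot[5] = eICF$sizzl
  rot[6] = ICF$sizzle
  rot[7] = CF$sizzleI
  rot[8] = F$sizzleIC
  rot[9] = $sizzleICF
Sorted (with $ < everything):
  sorted[0] = $sizzleICF  (last char: 'F')
  sorted[1] = CF$sizzleI  (last char: 'I')
  sorted[2] = F$sizzleIC  (last char: 'C')
  sorted[3] = ICF$sizzle  (last char: 'e')
  sorted[4] = eICF$sizzl  (last char: 'l')
  sorted[5] = izzleICF$s  (last char: 's')
  sorted[6] = leICF$sizz  (last char: 'z')
  sorted[7] = sizzleICF$  (last char: '$')
  sorted[8] = zleICF$siz  (last char: 'z')
  sorted[9] = zzleICF$si  (last char: 'i')
Last column: FICelsz$zi
Original string S is at sorted index 7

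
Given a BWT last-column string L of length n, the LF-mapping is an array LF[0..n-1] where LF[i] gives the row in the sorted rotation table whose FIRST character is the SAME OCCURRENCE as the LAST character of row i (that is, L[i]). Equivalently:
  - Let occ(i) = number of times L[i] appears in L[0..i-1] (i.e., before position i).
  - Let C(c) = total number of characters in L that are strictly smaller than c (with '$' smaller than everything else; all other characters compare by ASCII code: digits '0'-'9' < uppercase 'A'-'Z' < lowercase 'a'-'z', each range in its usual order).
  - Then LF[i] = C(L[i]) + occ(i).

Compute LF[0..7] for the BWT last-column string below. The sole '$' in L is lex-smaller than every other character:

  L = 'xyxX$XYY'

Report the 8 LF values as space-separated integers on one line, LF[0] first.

Answer: 5 7 6 1 0 2 3 4

Derivation:
Char counts: '$':1, 'X':2, 'Y':2, 'x':2, 'y':1
C (first-col start): C('$')=0, C('X')=1, C('Y')=3, C('x')=5, C('y')=7
L[0]='x': occ=0, LF[0]=C('x')+0=5+0=5
L[1]='y': occ=0, LF[1]=C('y')+0=7+0=7
L[2]='x': occ=1, LF[2]=C('x')+1=5+1=6
L[3]='X': occ=0, LF[3]=C('X')+0=1+0=1
L[4]='$': occ=0, LF[4]=C('$')+0=0+0=0
L[5]='X': occ=1, LF[5]=C('X')+1=1+1=2
L[6]='Y': occ=0, LF[6]=C('Y')+0=3+0=3
L[7]='Y': occ=1, LF[7]=C('Y')+1=3+1=4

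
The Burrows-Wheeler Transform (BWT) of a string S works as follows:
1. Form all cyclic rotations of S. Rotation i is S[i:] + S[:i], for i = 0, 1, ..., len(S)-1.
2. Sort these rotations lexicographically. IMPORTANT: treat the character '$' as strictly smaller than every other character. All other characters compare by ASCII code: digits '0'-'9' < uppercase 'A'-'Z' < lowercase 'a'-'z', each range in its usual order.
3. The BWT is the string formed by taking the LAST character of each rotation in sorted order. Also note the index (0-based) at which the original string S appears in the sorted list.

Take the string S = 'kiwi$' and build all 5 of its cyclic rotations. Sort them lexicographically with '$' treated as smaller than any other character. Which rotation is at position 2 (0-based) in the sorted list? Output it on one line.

Answer: iwi$k

Derivation:
All 5 rotations (rotation i = S[i:]+S[:i]):
  rot[0] = kiwi$
  rot[1] = iwi$k
  rot[2] = wi$ki
  rot[3] = i$kiw
  rot[4] = $kiwi
Sorted (with $ < everything):
  sorted[0] = $kiwi
  sorted[1] = i$kiw
  sorted[2] = iwi$k
  sorted[3] = kiwi$
  sorted[4] = wi$ki
sorted[2] = iwi$k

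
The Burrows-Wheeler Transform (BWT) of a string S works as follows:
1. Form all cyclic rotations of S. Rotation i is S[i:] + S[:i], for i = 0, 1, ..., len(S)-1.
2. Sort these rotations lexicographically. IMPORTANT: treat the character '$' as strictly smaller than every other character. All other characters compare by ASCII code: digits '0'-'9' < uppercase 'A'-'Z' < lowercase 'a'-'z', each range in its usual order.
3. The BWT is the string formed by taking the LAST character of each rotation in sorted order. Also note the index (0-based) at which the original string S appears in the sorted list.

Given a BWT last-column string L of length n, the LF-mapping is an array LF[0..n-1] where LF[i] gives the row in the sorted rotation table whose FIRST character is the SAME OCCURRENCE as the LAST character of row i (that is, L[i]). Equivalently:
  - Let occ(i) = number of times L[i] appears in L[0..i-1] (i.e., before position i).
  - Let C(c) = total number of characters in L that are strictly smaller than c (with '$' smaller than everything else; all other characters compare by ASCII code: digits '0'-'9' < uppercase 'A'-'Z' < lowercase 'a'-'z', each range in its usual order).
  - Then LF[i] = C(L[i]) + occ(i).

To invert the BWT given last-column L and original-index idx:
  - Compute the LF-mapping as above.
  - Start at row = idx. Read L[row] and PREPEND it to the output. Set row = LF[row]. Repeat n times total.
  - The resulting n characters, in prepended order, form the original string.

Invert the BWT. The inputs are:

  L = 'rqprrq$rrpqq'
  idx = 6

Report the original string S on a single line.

LF mapping: 7 3 1 8 9 4 0 10 11 2 5 6
Walk LF starting at row 6, prepending L[row]:
  step 1: row=6, L[6]='$', prepend. Next row=LF[6]=0
  step 2: row=0, L[0]='r', prepend. Next row=LF[0]=7
  step 3: row=7, L[7]='r', prepend. Next row=LF[7]=10
  step 4: row=10, L[10]='q', prepend. Next row=LF[10]=5
  step 5: row=5, L[5]='q', prepend. Next row=LF[5]=4
  step 6: row=4, L[4]='r', prepend. Next row=LF[4]=9
  step 7: row=9, L[9]='p', prepend. Next row=LF[9]=2
  step 8: row=2, L[2]='p', prepend. Next row=LF[2]=1
  step 9: row=1, L[1]='q', prepend. Next row=LF[1]=3
  step 10: row=3, L[3]='r', prepend. Next row=LF[3]=8
  step 11: row=8, L[8]='r', prepend. Next row=LF[8]=11
  step 12: row=11, L[11]='q', prepend. Next row=LF[11]=6
Reversed output: qrrqpprqqrr$

Answer: qrrqpprqqrr$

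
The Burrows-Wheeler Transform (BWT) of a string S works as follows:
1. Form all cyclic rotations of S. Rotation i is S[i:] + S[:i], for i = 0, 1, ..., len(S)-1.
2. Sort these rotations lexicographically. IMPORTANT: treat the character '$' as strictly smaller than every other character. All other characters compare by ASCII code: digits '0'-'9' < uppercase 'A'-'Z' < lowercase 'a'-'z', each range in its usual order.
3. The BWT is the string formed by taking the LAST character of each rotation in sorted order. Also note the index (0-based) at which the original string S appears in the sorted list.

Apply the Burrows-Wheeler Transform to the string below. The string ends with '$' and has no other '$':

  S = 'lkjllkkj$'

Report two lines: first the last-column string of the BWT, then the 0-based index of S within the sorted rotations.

All 9 rotations (rotation i = S[i:]+S[:i]):
  rot[0] = lkjllkkj$
  rot[1] = kjllkkj$l
  rot[2] = jllkkj$lk
  rot[3] = llkkj$lkj
  rot[4] = lkkj$lkjl
  rot[5] = kkj$lkjll
  rot[6] = kj$lkjllk
  rot[7] = j$lkjllkk
  rot[8] = $lkjllkkj
Sorted (with $ < everything):
  sorted[0] = $lkjllkkj  (last char: 'j')
  sorted[1] = j$lkjllkk  (last char: 'k')
  sorted[2] = jllkkj$lk  (last char: 'k')
  sorted[3] = kj$lkjllk  (last char: 'k')
  sorted[4] = kjllkkj$l  (last char: 'l')
  sorted[5] = kkj$lkjll  (last char: 'l')
  sorted[6] = lkjllkkj$  (last char: '$')
  sorted[7] = lkkj$lkjl  (last char: 'l')
  sorted[8] = llkkj$lkj  (last char: 'j')
Last column: jkkkll$lj
Original string S is at sorted index 6

Answer: jkkkll$lj
6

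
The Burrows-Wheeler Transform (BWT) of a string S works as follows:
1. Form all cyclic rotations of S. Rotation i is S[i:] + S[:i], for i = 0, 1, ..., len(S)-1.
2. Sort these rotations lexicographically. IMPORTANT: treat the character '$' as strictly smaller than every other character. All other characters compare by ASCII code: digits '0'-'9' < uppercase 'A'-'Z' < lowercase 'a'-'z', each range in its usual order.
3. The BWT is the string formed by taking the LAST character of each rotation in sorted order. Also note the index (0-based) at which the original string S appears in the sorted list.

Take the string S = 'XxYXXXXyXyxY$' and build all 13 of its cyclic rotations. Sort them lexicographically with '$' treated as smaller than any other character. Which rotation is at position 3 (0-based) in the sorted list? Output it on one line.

Answer: XXyXyxY$XxYXX

Derivation:
All 13 rotations (rotation i = S[i:]+S[:i]):
  rot[0] = XxYXXXXyXyxY$
  rot[1] = xYXXXXyXyxY$X
  rot[2] = YXXXXyXyxY$Xx
  rot[3] = XXXXyXyxY$XxY
  rot[4] = XXXyXyxY$XxYX
  rot[5] = XXyXyxY$XxYXX
  rot[6] = XyXyxY$XxYXXX
  rot[7] = yXyxY$XxYXXXX
  rot[8] = XyxY$XxYXXXXy
  rot[9] = yxY$XxYXXXXyX
  rot[10] = xY$XxYXXXXyXy
  rot[11] = Y$XxYXXXXyXyx
  rot[12] = $XxYXXXXyXyxY
Sorted (with $ < everything):
  sorted[0] = $XxYXXXXyXyxY
  sorted[1] = XXXXyXyxY$XxY
  sorted[2] = XXXyXyxY$XxYX
  sorted[3] = XXyXyxY$XxYXX
  sorted[4] = XxYXXXXyXyxY$
  sorted[5] = XyXyxY$XxYXXX
  sorted[6] = XyxY$XxYXXXXy
  sorted[7] = Y$XxYXXXXyXyx
  sorted[8] = YXXXXyXyxY$Xx
  sorted[9] = xY$XxYXXXXyXy
  sorted[10] = xYXXXXyXyxY$X
  sorted[11] = yXyxY$XxYXXXX
  sorted[12] = yxY$XxYXXXXyX
sorted[3] = XXyXyxY$XxYXX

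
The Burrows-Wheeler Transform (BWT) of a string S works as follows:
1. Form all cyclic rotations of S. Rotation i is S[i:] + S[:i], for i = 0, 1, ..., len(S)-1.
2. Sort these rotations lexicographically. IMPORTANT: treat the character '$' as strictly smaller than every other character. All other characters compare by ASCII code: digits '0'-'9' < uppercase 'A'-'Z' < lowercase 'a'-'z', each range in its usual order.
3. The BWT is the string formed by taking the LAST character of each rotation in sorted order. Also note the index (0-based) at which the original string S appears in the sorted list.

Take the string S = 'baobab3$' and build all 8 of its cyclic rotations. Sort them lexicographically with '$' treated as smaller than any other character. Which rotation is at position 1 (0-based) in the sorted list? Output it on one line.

All 8 rotations (rotation i = S[i:]+S[:i]):
  rot[0] = baobab3$
  rot[1] = aobab3$b
  rot[2] = obab3$ba
  rot[3] = bab3$bao
  rot[4] = ab3$baob
  rot[5] = b3$baoba
  rot[6] = 3$baobab
  rot[7] = $baobab3
Sorted (with $ < everything):
  sorted[0] = $baobab3
  sorted[1] = 3$baobab
  sorted[2] = ab3$baob
  sorted[3] = aobab3$b
  sorted[4] = b3$baoba
  sorted[5] = bab3$bao
  sorted[6] = baobab3$
  sorted[7] = obab3$ba
sorted[1] = 3$baobab

Answer: 3$baobab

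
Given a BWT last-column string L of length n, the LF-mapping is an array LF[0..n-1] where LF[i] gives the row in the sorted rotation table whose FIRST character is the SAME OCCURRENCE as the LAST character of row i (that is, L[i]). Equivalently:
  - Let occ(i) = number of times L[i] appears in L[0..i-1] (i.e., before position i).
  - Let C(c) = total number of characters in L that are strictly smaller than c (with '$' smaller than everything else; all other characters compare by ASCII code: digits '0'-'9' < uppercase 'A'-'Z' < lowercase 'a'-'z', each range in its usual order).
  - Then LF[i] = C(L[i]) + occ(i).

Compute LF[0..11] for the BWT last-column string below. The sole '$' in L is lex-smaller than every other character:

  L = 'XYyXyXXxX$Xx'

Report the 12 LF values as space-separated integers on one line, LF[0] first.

Answer: 1 7 10 2 11 3 4 8 5 0 6 9

Derivation:
Char counts: '$':1, 'X':6, 'Y':1, 'x':2, 'y':2
C (first-col start): C('$')=0, C('X')=1, C('Y')=7, C('x')=8, C('y')=10
L[0]='X': occ=0, LF[0]=C('X')+0=1+0=1
L[1]='Y': occ=0, LF[1]=C('Y')+0=7+0=7
L[2]='y': occ=0, LF[2]=C('y')+0=10+0=10
L[3]='X': occ=1, LF[3]=C('X')+1=1+1=2
L[4]='y': occ=1, LF[4]=C('y')+1=10+1=11
L[5]='X': occ=2, LF[5]=C('X')+2=1+2=3
L[6]='X': occ=3, LF[6]=C('X')+3=1+3=4
L[7]='x': occ=0, LF[7]=C('x')+0=8+0=8
L[8]='X': occ=4, LF[8]=C('X')+4=1+4=5
L[9]='$': occ=0, LF[9]=C('$')+0=0+0=0
L[10]='X': occ=5, LF[10]=C('X')+5=1+5=6
L[11]='x': occ=1, LF[11]=C('x')+1=8+1=9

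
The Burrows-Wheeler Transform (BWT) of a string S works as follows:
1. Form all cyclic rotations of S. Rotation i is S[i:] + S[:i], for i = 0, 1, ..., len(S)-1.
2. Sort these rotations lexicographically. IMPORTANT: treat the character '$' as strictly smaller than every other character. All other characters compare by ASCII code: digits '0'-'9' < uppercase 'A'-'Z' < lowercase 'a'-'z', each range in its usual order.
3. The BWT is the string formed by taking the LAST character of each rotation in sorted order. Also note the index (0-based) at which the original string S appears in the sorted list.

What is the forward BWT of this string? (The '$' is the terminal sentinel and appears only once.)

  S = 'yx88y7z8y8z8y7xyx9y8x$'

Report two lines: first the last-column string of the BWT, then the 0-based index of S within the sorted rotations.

Answer: xyyxyz8zyx8yy78898$x87
18

Derivation:
All 22 rotations (rotation i = S[i:]+S[:i]):
  rot[0] = yx88y7z8y8z8y7xyx9y8x$
  rot[1] = x88y7z8y8z8y7xyx9y8x$y
  rot[2] = 88y7z8y8z8y7xyx9y8x$yx
  rot[3] = 8y7z8y8z8y7xyx9y8x$yx8
  rot[4] = y7z8y8z8y7xyx9y8x$yx88
  rot[5] = 7z8y8z8y7xyx9y8x$yx88y
  rot[6] = z8y8z8y7xyx9y8x$yx88y7
  rot[7] = 8y8z8y7xyx9y8x$yx88y7z
  rot[8] = y8z8y7xyx9y8x$yx88y7z8
  rot[9] = 8z8y7xyx9y8x$yx88y7z8y
  rot[10] = z8y7xyx9y8x$yx88y7z8y8
  rot[11] = 8y7xyx9y8x$yx88y7z8y8z
  rot[12] = y7xyx9y8x$yx88y7z8y8z8
  rot[13] = 7xyx9y8x$yx88y7z8y8z8y
  rot[14] = xyx9y8x$yx88y7z8y8z8y7
  rot[15] = yx9y8x$yx88y7z8y8z8y7x
  rot[16] = x9y8x$yx88y7z8y8z8y7xy
  rot[17] = 9y8x$yx88y7z8y8z8y7xyx
  rot[18] = y8x$yx88y7z8y8z8y7xyx9
  rot[19] = 8x$yx88y7z8y8z8y7xyx9y
  rot[20] = x$yx88y7z8y8z8y7xyx9y8
  rot[21] = $yx88y7z8y8z8y7xyx9y8x
Sorted (with $ < everything):
  sorted[0] = $yx88y7z8y8z8y7xyx9y8x  (last char: 'x')
  sorted[1] = 7xyx9y8x$yx88y7z8y8z8y  (last char: 'y')
  sorted[2] = 7z8y8z8y7xyx9y8x$yx88y  (last char: 'y')
  sorted[3] = 88y7z8y8z8y7xyx9y8x$yx  (last char: 'x')
  sorted[4] = 8x$yx88y7z8y8z8y7xyx9y  (last char: 'y')
  sorted[5] = 8y7xyx9y8x$yx88y7z8y8z  (last char: 'z')
  sorted[6] = 8y7z8y8z8y7xyx9y8x$yx8  (last char: '8')
  sorted[7] = 8y8z8y7xyx9y8x$yx88y7z  (last char: 'z')
  sorted[8] = 8z8y7xyx9y8x$yx88y7z8y  (last char: 'y')
  sorted[9] = 9y8x$yx88y7z8y8z8y7xyx  (last char: 'x')
  sorted[10] = x$yx88y7z8y8z8y7xyx9y8  (last char: '8')
  sorted[11] = x88y7z8y8z8y7xyx9y8x$y  (last char: 'y')
  sorted[12] = x9y8x$yx88y7z8y8z8y7xy  (last char: 'y')
  sorted[13] = xyx9y8x$yx88y7z8y8z8y7  (last char: '7')
  sorted[14] = y7xyx9y8x$yx88y7z8y8z8  (last char: '8')
  sorted[15] = y7z8y8z8y7xyx9y8x$yx88  (last char: '8')
  sorted[16] = y8x$yx88y7z8y8z8y7xyx9  (last char: '9')
  sorted[17] = y8z8y7xyx9y8x$yx88y7z8  (last char: '8')
  sorted[18] = yx88y7z8y8z8y7xyx9y8x$  (last char: '$')
  sorted[19] = yx9y8x$yx88y7z8y8z8y7x  (last char: 'x')
  sorted[20] = z8y7xyx9y8x$yx88y7z8y8  (last char: '8')
  sorted[21] = z8y8z8y7xyx9y8x$yx88y7  (last char: '7')
Last column: xyyxyz8zyx8yy78898$x87
Original string S is at sorted index 18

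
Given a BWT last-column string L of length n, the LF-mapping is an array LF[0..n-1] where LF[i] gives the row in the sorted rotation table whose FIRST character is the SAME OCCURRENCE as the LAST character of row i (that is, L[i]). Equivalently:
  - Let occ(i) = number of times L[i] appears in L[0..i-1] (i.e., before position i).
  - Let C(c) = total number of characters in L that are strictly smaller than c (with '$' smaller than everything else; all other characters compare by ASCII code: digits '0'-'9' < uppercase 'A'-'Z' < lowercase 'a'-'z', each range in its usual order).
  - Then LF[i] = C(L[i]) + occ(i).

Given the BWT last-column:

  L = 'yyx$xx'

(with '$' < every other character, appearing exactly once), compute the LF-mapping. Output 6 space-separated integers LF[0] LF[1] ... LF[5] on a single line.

Char counts: '$':1, 'x':3, 'y':2
C (first-col start): C('$')=0, C('x')=1, C('y')=4
L[0]='y': occ=0, LF[0]=C('y')+0=4+0=4
L[1]='y': occ=1, LF[1]=C('y')+1=4+1=5
L[2]='x': occ=0, LF[2]=C('x')+0=1+0=1
L[3]='$': occ=0, LF[3]=C('$')+0=0+0=0
L[4]='x': occ=1, LF[4]=C('x')+1=1+1=2
L[5]='x': occ=2, LF[5]=C('x')+2=1+2=3

Answer: 4 5 1 0 2 3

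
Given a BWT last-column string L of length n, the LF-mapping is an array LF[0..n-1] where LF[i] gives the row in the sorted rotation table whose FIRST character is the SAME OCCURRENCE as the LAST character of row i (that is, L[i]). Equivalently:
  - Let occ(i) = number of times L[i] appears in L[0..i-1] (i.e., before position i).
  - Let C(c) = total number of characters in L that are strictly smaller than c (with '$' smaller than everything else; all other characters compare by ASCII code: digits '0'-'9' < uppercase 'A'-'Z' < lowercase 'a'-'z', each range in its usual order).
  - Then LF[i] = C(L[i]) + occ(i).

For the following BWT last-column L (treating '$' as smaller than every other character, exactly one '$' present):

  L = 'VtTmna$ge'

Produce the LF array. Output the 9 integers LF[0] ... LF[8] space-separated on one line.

Answer: 2 8 1 6 7 3 0 5 4

Derivation:
Char counts: '$':1, 'T':1, 'V':1, 'a':1, 'e':1, 'g':1, 'm':1, 'n':1, 't':1
C (first-col start): C('$')=0, C('T')=1, C('V')=2, C('a')=3, C('e')=4, C('g')=5, C('m')=6, C('n')=7, C('t')=8
L[0]='V': occ=0, LF[0]=C('V')+0=2+0=2
L[1]='t': occ=0, LF[1]=C('t')+0=8+0=8
L[2]='T': occ=0, LF[2]=C('T')+0=1+0=1
L[3]='m': occ=0, LF[3]=C('m')+0=6+0=6
L[4]='n': occ=0, LF[4]=C('n')+0=7+0=7
L[5]='a': occ=0, LF[5]=C('a')+0=3+0=3
L[6]='$': occ=0, LF[6]=C('$')+0=0+0=0
L[7]='g': occ=0, LF[7]=C('g')+0=5+0=5
L[8]='e': occ=0, LF[8]=C('e')+0=4+0=4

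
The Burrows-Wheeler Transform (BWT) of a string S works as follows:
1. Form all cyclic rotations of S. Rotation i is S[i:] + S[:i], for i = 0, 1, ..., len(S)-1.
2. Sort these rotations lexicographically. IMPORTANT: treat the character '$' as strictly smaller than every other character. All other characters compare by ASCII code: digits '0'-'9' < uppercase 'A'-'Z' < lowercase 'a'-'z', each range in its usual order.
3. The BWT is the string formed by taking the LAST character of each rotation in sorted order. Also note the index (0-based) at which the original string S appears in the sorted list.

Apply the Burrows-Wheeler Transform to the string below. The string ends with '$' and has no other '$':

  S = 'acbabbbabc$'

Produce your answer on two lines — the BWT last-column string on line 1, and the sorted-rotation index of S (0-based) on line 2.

Answer: cbb$cbbaaba
3

Derivation:
All 11 rotations (rotation i = S[i:]+S[:i]):
  rot[0] = acbabbbabc$
  rot[1] = cbabbbabc$a
  rot[2] = babbbabc$ac
  rot[3] = abbbabc$acb
  rot[4] = bbbabc$acba
  rot[5] = bbabc$acbab
  rot[6] = babc$acbabb
  rot[7] = abc$acbabbb
  rot[8] = bc$acbabbba
  rot[9] = c$acbabbbab
  rot[10] = $acbabbbabc
Sorted (with $ < everything):
  sorted[0] = $acbabbbabc  (last char: 'c')
  sorted[1] = abbbabc$acb  (last char: 'b')
  sorted[2] = abc$acbabbb  (last char: 'b')
  sorted[3] = acbabbbabc$  (last char: '$')
  sorted[4] = babbbabc$ac  (last char: 'c')
  sorted[5] = babc$acbabb  (last char: 'b')
  sorted[6] = bbabc$acbab  (last char: 'b')
  sorted[7] = bbbabc$acba  (last char: 'a')
  sorted[8] = bc$acbabbba  (last char: 'a')
  sorted[9] = c$acbabbbab  (last char: 'b')
  sorted[10] = cbabbbabc$a  (last char: 'a')
Last column: cbb$cbbaaba
Original string S is at sorted index 3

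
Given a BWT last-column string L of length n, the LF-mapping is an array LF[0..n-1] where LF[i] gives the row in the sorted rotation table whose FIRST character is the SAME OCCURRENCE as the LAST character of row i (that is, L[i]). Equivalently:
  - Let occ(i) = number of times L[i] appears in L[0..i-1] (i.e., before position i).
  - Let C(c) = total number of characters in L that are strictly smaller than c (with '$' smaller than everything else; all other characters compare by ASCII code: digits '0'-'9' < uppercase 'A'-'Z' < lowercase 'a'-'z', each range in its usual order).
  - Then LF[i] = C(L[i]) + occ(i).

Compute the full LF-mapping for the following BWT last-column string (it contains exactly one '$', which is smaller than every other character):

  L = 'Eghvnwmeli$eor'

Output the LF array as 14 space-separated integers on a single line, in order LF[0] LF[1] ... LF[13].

Char counts: '$':1, 'E':1, 'e':2, 'g':1, 'h':1, 'i':1, 'l':1, 'm':1, 'n':1, 'o':1, 'r':1, 'v':1, 'w':1
C (first-col start): C('$')=0, C('E')=1, C('e')=2, C('g')=4, C('h')=5, C('i')=6, C('l')=7, C('m')=8, C('n')=9, C('o')=10, C('r')=11, C('v')=12, C('w')=13
L[0]='E': occ=0, LF[0]=C('E')+0=1+0=1
L[1]='g': occ=0, LF[1]=C('g')+0=4+0=4
L[2]='h': occ=0, LF[2]=C('h')+0=5+0=5
L[3]='v': occ=0, LF[3]=C('v')+0=12+0=12
L[4]='n': occ=0, LF[4]=C('n')+0=9+0=9
L[5]='w': occ=0, LF[5]=C('w')+0=13+0=13
L[6]='m': occ=0, LF[6]=C('m')+0=8+0=8
L[7]='e': occ=0, LF[7]=C('e')+0=2+0=2
L[8]='l': occ=0, LF[8]=C('l')+0=7+0=7
L[9]='i': occ=0, LF[9]=C('i')+0=6+0=6
L[10]='$': occ=0, LF[10]=C('$')+0=0+0=0
L[11]='e': occ=1, LF[11]=C('e')+1=2+1=3
L[12]='o': occ=0, LF[12]=C('o')+0=10+0=10
L[13]='r': occ=0, LF[13]=C('r')+0=11+0=11

Answer: 1 4 5 12 9 13 8 2 7 6 0 3 10 11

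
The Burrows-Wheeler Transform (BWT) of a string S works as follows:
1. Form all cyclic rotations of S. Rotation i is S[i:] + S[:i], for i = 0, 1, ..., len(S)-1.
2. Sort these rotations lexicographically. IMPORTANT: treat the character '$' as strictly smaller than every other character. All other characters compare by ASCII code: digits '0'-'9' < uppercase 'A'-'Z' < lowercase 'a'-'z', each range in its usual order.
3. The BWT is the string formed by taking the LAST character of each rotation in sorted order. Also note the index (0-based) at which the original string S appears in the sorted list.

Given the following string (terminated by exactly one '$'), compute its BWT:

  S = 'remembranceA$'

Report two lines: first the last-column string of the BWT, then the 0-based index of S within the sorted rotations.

Answer: Aermncmreeab$
12

Derivation:
All 13 rotations (rotation i = S[i:]+S[:i]):
  rot[0] = remembranceA$
  rot[1] = emembranceA$r
  rot[2] = membranceA$re
  rot[3] = embranceA$rem
  rot[4] = mbranceA$reme
  rot[5] = branceA$remem
  rot[6] = ranceA$rememb
  rot[7] = anceA$remembr
  rot[8] = nceA$remembra
  rot[9] = ceA$remembran
  rot[10] = eA$remembranc
  rot[11] = A$remembrance
  rot[12] = $remembranceA
Sorted (with $ < everything):
  sorted[0] = $remembranceA  (last char: 'A')
  sorted[1] = A$remembrance  (last char: 'e')
  sorted[2] = anceA$remembr  (last char: 'r')
  sorted[3] = branceA$remem  (last char: 'm')
  sorted[4] = ceA$remembran  (last char: 'n')
  sorted[5] = eA$remembranc  (last char: 'c')
  sorted[6] = embranceA$rem  (last char: 'm')
  sorted[7] = emembranceA$r  (last char: 'r')
  sorted[8] = mbranceA$reme  (last char: 'e')
  sorted[9] = membranceA$re  (last char: 'e')
  sorted[10] = nceA$remembra  (last char: 'a')
  sorted[11] = ranceA$rememb  (last char: 'b')
  sorted[12] = remembranceA$  (last char: '$')
Last column: Aermncmreeab$
Original string S is at sorted index 12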